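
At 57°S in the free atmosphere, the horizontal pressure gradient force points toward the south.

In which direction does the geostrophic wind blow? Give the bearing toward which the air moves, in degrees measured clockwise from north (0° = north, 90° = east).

The pressure-gradient force points toward the south (bearing 180°).
Geostrophic balance: in the Southern Hemisphere the Coriolis force deflects motion to the left, so the geostrophic wind blows 90° to the left of the pressure-gradient force (low pressure on the right).
Rotating 180° by 90° counterclockwise gives 090° — the wind blows toward the east.

090°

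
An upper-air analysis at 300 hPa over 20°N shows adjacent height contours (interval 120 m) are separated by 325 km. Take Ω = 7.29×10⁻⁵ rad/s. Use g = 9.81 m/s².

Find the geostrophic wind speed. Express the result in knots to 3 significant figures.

Coriolis parameter at 20°N:
f = 2Ω sin φ = 2 × 7.29×10⁻⁵ × sin 20° = 4.99×10⁻⁵ s⁻¹
Height gradient: |∂Z/∂n| = 120 m / 325000 m = 3.69×10⁻⁴
On a pressure surface, geostrophic balance gives V_g = (g/f)|∂Z/∂n|:
V_g = 9.81 × 3.69×10⁻⁴ / 4.99×10⁻⁵ = 72.6 m/s
Converting: 72.6 m/s × 1.944 = 141 knots

141 knots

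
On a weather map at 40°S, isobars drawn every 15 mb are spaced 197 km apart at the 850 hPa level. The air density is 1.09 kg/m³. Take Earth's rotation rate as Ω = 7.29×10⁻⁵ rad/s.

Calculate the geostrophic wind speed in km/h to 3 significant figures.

Coriolis parameter at 40°S:
f = 2Ω sin φ = 2 × 7.29×10⁻⁵ × sin 40° = 9.37×10⁻⁵ s⁻¹
Pressure gradient: |∂P/∂n| = 1500 Pa / 197000 m = 7.61×10⁻³ Pa/m
Geostrophic balance (pressure-gradient force = Coriolis force):
V_g = (1/(fρ)) |∂P/∂n| = 7.61×10⁻³ / (9.37×10⁻⁵ × 1.09) = 74.5 m/s
Converting: 74.5 m/s × 3.6 = 268 km/h

268 km/h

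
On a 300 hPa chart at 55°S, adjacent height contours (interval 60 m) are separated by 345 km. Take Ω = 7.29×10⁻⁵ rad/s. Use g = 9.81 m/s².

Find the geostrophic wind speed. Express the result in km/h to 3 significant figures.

Coriolis parameter at 55°S:
f = 2Ω sin φ = 2 × 7.29×10⁻⁵ × sin 55° = 1.19×10⁻⁴ s⁻¹
Height gradient: |∂Z/∂n| = 60 m / 345000 m = 1.74×10⁻⁴
On a pressure surface, geostrophic balance gives V_g = (g/f)|∂Z/∂n|:
V_g = 9.81 × 1.74×10⁻⁴ / 1.19×10⁻⁴ = 14.3 m/s
Converting: 14.3 m/s × 3.6 = 51.4 km/h

51.4 km/h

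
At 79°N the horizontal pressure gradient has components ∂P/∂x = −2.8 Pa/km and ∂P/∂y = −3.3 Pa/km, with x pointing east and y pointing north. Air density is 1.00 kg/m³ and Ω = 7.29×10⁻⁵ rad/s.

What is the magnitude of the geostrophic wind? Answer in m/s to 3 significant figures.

Coriolis parameter at 79°N:
f = 2Ω sin φ = 2 × 7.29×10⁻⁵ × sin 79° = 1.43×10⁻⁴ s⁻¹
Component geostrophic relations (x east, y north):
u_g = −(1/(fρ)) ∂P/∂y,  v_g = (1/(fρ)) ∂P/∂x
u_g = −(−3.3×10⁻³)/(1.43×10⁻⁴ × 1.00) = 23.1 m/s;  v_g = (−2.8×10⁻³)/(1.43×10⁻⁴ × 1.00) = −19.6 m/s
|V_g| = √(u_g² + v_g²) = 30.2 m/s

30.2 m/s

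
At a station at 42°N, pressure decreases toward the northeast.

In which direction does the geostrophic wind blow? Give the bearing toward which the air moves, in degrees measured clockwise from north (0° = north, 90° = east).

The pressure-gradient force points toward the northeast (bearing 045°).
Geostrophic balance: in the Northern Hemisphere the Coriolis force deflects motion to the right, so the geostrophic wind blows 90° to the right of the pressure-gradient force (low pressure on the left).
Rotating 045° by 90° clockwise gives 135° — the wind blows toward the southeast.

135°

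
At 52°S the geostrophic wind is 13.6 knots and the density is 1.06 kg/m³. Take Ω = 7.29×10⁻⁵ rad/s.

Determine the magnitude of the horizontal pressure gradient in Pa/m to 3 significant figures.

Coriolis parameter at 52°S:
f = 2Ω sin φ = 2 × 7.29×10⁻⁵ × sin 52° = 1.15×10⁻⁴ s⁻¹
Wind speed in SI: 13.6 knots = 7.00 m/s
Geostrophic balance rearranged: |∂P/∂n| = f ρ V_g
|∂P/∂n| = 1.15×10⁻⁴ × 1.06 × 7.00 = 8.52×10⁻⁴ Pa/m

8.52×10⁻⁴ Pa/m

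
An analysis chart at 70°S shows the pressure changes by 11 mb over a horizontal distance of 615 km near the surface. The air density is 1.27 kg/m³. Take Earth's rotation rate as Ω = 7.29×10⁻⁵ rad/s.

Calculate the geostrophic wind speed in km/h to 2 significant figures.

37 km/h

Coriolis parameter at 70°S:
f = 2Ω sin φ = 2 × 7.29×10⁻⁵ × sin 70° = 1.37×10⁻⁴ s⁻¹
Pressure gradient: |∂P/∂n| = 1100 Pa / 615000 m = 1.79×10⁻³ Pa/m
Geostrophic balance (pressure-gradient force = Coriolis force):
V_g = (1/(fρ)) |∂P/∂n| = 1.79×10⁻³ / (1.37×10⁻⁴ × 1.27) = 10.3 m/s
Converting: 10.3 m/s × 3.6 = 37 km/h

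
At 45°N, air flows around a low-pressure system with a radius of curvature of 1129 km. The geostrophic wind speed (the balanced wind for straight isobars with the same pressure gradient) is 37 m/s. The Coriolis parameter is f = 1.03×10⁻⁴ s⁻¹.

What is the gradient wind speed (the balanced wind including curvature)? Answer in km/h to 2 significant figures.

110 km/h

Around a low, centrifugal force acts outward with Coriolis, so pressure-gradient force balances both:
(1/ρ)|∂P/∂n| = fV + V²/R  →  V² + fR·V − fR·V_g = 0
With fR = 1.03×10⁻⁴ × 1129×10³ m = 116 m/s:
V = [−fR + √((fR)² + 4 fR V_g)]/2 = [−116 + √(116² + 4×116×37)]/2 = 29.5 m/s
Subgeostrophic (V < V_g = 37 m/s), as expected around a low.
Converting: 29.5 m/s × 3.6 = 110 km/h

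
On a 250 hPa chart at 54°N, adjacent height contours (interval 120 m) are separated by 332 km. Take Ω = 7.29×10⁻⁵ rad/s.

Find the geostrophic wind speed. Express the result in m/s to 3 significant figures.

Coriolis parameter at 54°N:
f = 2Ω sin φ = 2 × 7.29×10⁻⁵ × sin 54° = 1.18×10⁻⁴ s⁻¹
Height gradient: |∂Z/∂n| = 120 m / 332000 m = 3.61×10⁻⁴
On a pressure surface, geostrophic balance gives V_g = (g/f)|∂Z/∂n|:
V_g = 9.81 × 3.61×10⁻⁴ / 1.18×10⁻⁴ = 30.1 m/s

30.1 m/s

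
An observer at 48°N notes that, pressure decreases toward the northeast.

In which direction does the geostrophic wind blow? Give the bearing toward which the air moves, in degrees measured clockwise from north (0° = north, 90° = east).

135°

The pressure-gradient force points toward the northeast (bearing 045°).
Geostrophic balance: in the Northern Hemisphere the Coriolis force deflects motion to the right, so the geostrophic wind blows 90° to the right of the pressure-gradient force (low pressure on the left).
Rotating 045° by 90° clockwise gives 135° — the wind blows toward the southeast.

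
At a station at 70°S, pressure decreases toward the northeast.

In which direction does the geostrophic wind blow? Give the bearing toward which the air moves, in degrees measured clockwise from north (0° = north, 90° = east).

The pressure-gradient force points toward the northeast (bearing 045°).
Geostrophic balance: in the Southern Hemisphere the Coriolis force deflects motion to the left, so the geostrophic wind blows 90° to the left of the pressure-gradient force (low pressure on the right).
Rotating 045° by 90° counterclockwise gives 315° — the wind blows toward the northwest.

315°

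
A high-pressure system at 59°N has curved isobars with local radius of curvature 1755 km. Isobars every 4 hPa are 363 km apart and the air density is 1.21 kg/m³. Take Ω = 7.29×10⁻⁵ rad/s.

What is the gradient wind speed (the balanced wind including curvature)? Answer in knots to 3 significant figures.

Coriolis parameter at 59°N:
f = 2Ω sin φ = 2 × 7.29×10⁻⁵ × sin 59° = 1.25×10⁻⁴ s⁻¹
Pressure gradient: |∂P/∂n| = 400 Pa / 363000 m = 1.10×10⁻³ Pa/m
Geostrophic speed: V_g = |∂P/∂n|/(fρ) = 1.10×10⁻³/(1.25×10⁻⁴ × 1.21) = 7.29 m/s
Around a high, pressure-gradient force acts outward with centrifugal, so Coriolis balances both:
fV = (1/ρ)|∂P/∂n| + V²/R  →  V² − fR·V + fR·V_g = 0
With fR = 1.25×10⁻⁴ × 1755×10³ m = 219 m/s:
V = [fR − √((fR)² − 4 fR V_g)]/2 = [219 − √(219² − 4×219×7.29)]/2 = 7.55 m/s
Supergeostrophic (V > V_g = 7.29 m/s), as expected around a high.
Converting: 7.55 m/s × 1.944 = 14.7 knots

14.7 knots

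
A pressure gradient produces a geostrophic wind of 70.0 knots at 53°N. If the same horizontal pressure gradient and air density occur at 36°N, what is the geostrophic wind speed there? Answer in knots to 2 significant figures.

95 knots

With the same pressure gradient and density, V_g ∝ 1/f ∝ 1/sin φ.
V₂ = V₁ · sin φ₁ / sin φ₂ = 70.0 × sin 53° / sin 36°
V₂ = 70.0 × 0.7986/0.5878 = 95 knots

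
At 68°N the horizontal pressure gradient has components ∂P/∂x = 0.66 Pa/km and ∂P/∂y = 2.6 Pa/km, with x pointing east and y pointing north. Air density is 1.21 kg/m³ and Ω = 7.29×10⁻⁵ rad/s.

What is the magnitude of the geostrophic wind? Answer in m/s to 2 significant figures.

Coriolis parameter at 68°N:
f = 2Ω sin φ = 2 × 7.29×10⁻⁵ × sin 68° = 1.35×10⁻⁴ s⁻¹
Component geostrophic relations (x east, y north):
u_g = −(1/(fρ)) ∂P/∂y,  v_g = (1/(fρ)) ∂P/∂x
u_g = −(2.6×10⁻³)/(1.35×10⁻⁴ × 1.21) = −15.9 m/s;  v_g = (0.66×10⁻³)/(1.35×10⁻⁴ × 1.21) = 4.03 m/s
|V_g| = √(u_g² + v_g²) = 16.4 m/s

16 m/s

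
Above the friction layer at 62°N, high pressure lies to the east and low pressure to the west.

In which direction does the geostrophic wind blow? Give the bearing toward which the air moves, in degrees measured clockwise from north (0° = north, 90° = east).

000°

The pressure-gradient force points toward the west (bearing 270°).
Geostrophic balance: in the Northern Hemisphere the Coriolis force deflects motion to the right, so the geostrophic wind blows 90° to the right of the pressure-gradient force (low pressure on the left).
Rotating 270° by 90° clockwise gives 000° — the wind blows toward the north.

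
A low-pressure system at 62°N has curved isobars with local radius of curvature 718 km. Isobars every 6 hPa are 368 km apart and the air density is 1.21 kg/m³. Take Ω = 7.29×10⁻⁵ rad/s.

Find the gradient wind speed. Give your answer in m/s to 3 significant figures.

9.49 m/s

Coriolis parameter at 62°N:
f = 2Ω sin φ = 2 × 7.29×10⁻⁵ × sin 62° = 1.29×10⁻⁴ s⁻¹
Pressure gradient: |∂P/∂n| = 600 Pa / 368000 m = 1.63×10⁻³ Pa/m
Geostrophic speed: V_g = |∂P/∂n|/(fρ) = 1.63×10⁻³/(1.29×10⁻⁴ × 1.21) = 10.5 m/s
Around a low, centrifugal force acts outward with Coriolis, so pressure-gradient force balances both:
(1/ρ)|∂P/∂n| = fV + V²/R  →  V² + fR·V − fR·V_g = 0
With fR = 1.29×10⁻⁴ × 718×10³ m = 92.4 m/s:
V = [−fR + √((fR)² + 4 fR V_g)]/2 = [−92.4 + √(92.4² + 4×92.4×10.5)]/2 = 9.49 m/s
Subgeostrophic (V < V_g = 10.5 m/s), as expected around a low.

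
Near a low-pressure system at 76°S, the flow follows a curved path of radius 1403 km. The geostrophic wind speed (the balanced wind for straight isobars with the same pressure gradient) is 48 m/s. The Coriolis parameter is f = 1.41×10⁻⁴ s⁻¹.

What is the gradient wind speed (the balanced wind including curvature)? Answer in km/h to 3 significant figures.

144 km/h

Around a low, centrifugal force acts outward with Coriolis, so pressure-gradient force balances both:
(1/ρ)|∂P/∂n| = fV + V²/R  →  V² + fR·V − fR·V_g = 0
With fR = 1.41×10⁻⁴ × 1403×10³ m = 198 m/s:
V = [−fR + √((fR)² + 4 fR V_g)]/2 = [−198 + √(198² + 4×198×48)]/2 = 39.9 m/s
Subgeostrophic (V < V_g = 48 m/s), as expected around a low.
Converting: 39.9 m/s × 3.6 = 144 km/h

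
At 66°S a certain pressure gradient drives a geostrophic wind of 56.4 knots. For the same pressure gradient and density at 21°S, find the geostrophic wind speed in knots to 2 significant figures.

With the same pressure gradient and density, V_g ∝ 1/f ∝ 1/sin φ.
V₂ = V₁ · sin φ₁ / sin φ₂ = 56.4 × sin 66° / sin 21°
V₂ = 56.4 × 0.9135/0.3584 = 140 knots

140 knots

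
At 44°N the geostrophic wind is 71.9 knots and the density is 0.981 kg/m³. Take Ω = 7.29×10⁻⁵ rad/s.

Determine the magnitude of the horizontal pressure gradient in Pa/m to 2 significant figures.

Coriolis parameter at 44°N:
f = 2Ω sin φ = 2 × 7.29×10⁻⁵ × sin 44° = 1.01×10⁻⁴ s⁻¹
Wind speed in SI: 71.9 knots = 37.0 m/s
Geostrophic balance rearranged: |∂P/∂n| = f ρ V_g
|∂P/∂n| = 1.01×10⁻⁴ × 0.981 × 37.0 = 3.68×10⁻³ Pa/m

3.7×10⁻³ Pa/m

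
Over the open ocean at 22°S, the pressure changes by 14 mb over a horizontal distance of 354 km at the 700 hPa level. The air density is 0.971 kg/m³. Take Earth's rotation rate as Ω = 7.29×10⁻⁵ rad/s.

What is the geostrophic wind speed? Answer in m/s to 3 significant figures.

Coriolis parameter at 22°S:
f = 2Ω sin φ = 2 × 7.29×10⁻⁵ × sin 22° = 5.46×10⁻⁵ s⁻¹
Pressure gradient: |∂P/∂n| = 1400 Pa / 354000 m = 3.95×10⁻³ Pa/m
Geostrophic balance (pressure-gradient force = Coriolis force):
V_g = (1/(fρ)) |∂P/∂n| = 3.95×10⁻³ / (5.46×10⁻⁵ × 0.971) = 74.6 m/s

74.6 m/s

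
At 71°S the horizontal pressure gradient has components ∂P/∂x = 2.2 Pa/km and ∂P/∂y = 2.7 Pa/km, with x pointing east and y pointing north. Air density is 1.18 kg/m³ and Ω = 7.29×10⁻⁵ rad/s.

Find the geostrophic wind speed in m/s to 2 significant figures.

21 m/s

Coriolis parameter at 71°S:
f = 2Ω sin φ = 2 × 7.29×10⁻⁵ × sin 71° = 1.38×10⁻⁴ s⁻¹
In the Southern Hemisphere f is negative: f = −1.38×10⁻⁴ s⁻¹.
Component geostrophic relations (x east, y north):
u_g = −(1/(fρ)) ∂P/∂y,  v_g = (1/(fρ)) ∂P/∂x
u_g = −(2.7×10⁻³)/(−1.38×10⁻⁴ × 1.18) = 16.6 m/s;  v_g = (2.2×10⁻³)/(−1.38×10⁻⁴ × 1.18) = −13.5 m/s
|V_g| = √(u_g² + v_g²) = 21.4 m/s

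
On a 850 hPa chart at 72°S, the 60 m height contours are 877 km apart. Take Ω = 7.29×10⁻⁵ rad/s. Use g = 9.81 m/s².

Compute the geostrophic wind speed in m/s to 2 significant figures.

Coriolis parameter at 72°S:
f = 2Ω sin φ = 2 × 7.29×10⁻⁵ × sin 72° = 1.39×10⁻⁴ s⁻¹
Height gradient: |∂Z/∂n| = 60 m / 877000 m = 6.84×10⁻⁵
On a pressure surface, geostrophic balance gives V_g = (g/f)|∂Z/∂n|:
V_g = 9.81 × 6.84×10⁻⁵ / 1.39×10⁻⁴ = 4.84 m/s

4.8 m/s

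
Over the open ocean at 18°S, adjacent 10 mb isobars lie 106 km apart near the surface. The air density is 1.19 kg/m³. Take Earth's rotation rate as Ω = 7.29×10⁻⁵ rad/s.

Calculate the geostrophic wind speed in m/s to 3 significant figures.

176 m/s

Coriolis parameter at 18°S:
f = 2Ω sin φ = 2 × 7.29×10⁻⁵ × sin 18° = 4.51×10⁻⁵ s⁻¹
Pressure gradient: |∂P/∂n| = 1000 Pa / 106000 m = 9.43×10⁻³ Pa/m
Geostrophic balance (pressure-gradient force = Coriolis force):
V_g = (1/(fρ)) |∂P/∂n| = 9.43×10⁻³ / (4.51×10⁻⁵ × 1.19) = 176 m/s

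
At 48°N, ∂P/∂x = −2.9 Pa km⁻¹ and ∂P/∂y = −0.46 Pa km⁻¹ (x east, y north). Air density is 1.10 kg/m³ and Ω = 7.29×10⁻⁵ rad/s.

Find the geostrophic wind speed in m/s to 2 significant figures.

25 m/s

Coriolis parameter at 48°N:
f = 2Ω sin φ = 2 × 7.29×10⁻⁵ × sin 48° = 1.08×10⁻⁴ s⁻¹
Component geostrophic relations (x east, y north):
u_g = −(1/(fρ)) ∂P/∂y,  v_g = (1/(fρ)) ∂P/∂x
u_g = −(−0.46×10⁻³)/(1.08×10⁻⁴ × 1.10) = 3.86 m/s;  v_g = (−2.9×10⁻³)/(1.08×10⁻⁴ × 1.10) = −24.3 m/s
|V_g| = √(u_g² + v_g²) = 24.6 m/s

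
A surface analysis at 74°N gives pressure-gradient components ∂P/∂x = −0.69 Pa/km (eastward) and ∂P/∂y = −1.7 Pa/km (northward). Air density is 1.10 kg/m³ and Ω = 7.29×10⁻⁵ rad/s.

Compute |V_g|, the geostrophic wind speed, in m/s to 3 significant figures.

Coriolis parameter at 74°N:
f = 2Ω sin φ = 2 × 7.29×10⁻⁵ × sin 74° = 1.40×10⁻⁴ s⁻¹
Component geostrophic relations (x east, y north):
u_g = −(1/(fρ)) ∂P/∂y,  v_g = (1/(fρ)) ∂P/∂x
u_g = −(−1.7×10⁻³)/(1.40×10⁻⁴ × 1.10) = 11.0 m/s;  v_g = (−0.69×10⁻³)/(1.40×10⁻⁴ × 1.10) = −4.48 m/s
|V_g| = √(u_g² + v_g²) = 11.9 m/s

11.9 m/s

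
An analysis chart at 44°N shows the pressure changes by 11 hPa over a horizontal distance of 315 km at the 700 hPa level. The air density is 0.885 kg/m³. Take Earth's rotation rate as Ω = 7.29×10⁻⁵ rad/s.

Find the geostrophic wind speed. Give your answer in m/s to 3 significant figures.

Coriolis parameter at 44°N:
f = 2Ω sin φ = 2 × 7.29×10⁻⁵ × sin 44° = 1.01×10⁻⁴ s⁻¹
Pressure gradient: |∂P/∂n| = 1100 Pa / 315000 m = 3.49×10⁻³ Pa/m
Geostrophic balance (pressure-gradient force = Coriolis force):
V_g = (1/(fρ)) |∂P/∂n| = 3.49×10⁻³ / (1.01×10⁻⁴ × 0.885) = 39.0 m/s

39.0 m/s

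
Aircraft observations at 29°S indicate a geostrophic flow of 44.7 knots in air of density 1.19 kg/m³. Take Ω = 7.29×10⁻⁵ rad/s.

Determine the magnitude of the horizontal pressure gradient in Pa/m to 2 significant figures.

1.9×10⁻³ Pa/m

Coriolis parameter at 29°S:
f = 2Ω sin φ = 2 × 7.29×10⁻⁵ × sin 29° = 7.07×10⁻⁵ s⁻¹
Wind speed in SI: 44.7 knots = 23.0 m/s
Geostrophic balance rearranged: |∂P/∂n| = f ρ V_g
|∂P/∂n| = 7.07×10⁻⁵ × 1.19 × 23.0 = 1.93×10⁻³ Pa/m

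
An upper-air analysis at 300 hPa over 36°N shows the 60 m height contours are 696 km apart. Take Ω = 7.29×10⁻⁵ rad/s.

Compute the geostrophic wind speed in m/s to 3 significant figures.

Coriolis parameter at 36°N:
f = 2Ω sin φ = 2 × 7.29×10⁻⁵ × sin 36° = 8.57×10⁻⁵ s⁻¹
Height gradient: |∂Z/∂n| = 60 m / 696000 m = 8.62×10⁻⁵
On a pressure surface, geostrophic balance gives V_g = (g/f)|∂Z/∂n|:
V_g = 9.81 × 8.62×10⁻⁵ / 8.57×10⁻⁵ = 9.87 m/s

9.87 m/s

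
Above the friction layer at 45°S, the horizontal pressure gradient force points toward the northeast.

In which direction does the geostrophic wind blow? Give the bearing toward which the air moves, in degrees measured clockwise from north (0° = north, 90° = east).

The pressure-gradient force points toward the northeast (bearing 045°).
Geostrophic balance: in the Southern Hemisphere the Coriolis force deflects motion to the left, so the geostrophic wind blows 90° to the left of the pressure-gradient force (low pressure on the right).
Rotating 045° by 90° counterclockwise gives 315° — the wind blows toward the northwest.

315°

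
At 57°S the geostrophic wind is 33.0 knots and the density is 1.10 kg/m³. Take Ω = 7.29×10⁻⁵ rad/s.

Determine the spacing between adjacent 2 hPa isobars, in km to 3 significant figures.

Coriolis parameter at 57°S:
f = 2Ω sin φ = 2 × 7.29×10⁻⁵ × sin 57° = 1.22×10⁻⁴ s⁻¹
Wind speed in SI: 33.0 knots = 17.0 m/s
Geostrophic balance rearranged: |∂P/∂n| = f ρ V_g
|∂P/∂n| = 1.22×10⁻⁴ × 1.10 × 17.0 = 2.28×10⁻³ Pa/m
Isobar spacing: Δn = ΔP/|∂P/∂n| = 200 Pa / 2.28×10⁻³ Pa/m = 87586 m ≈ 87.6 km

87.6 km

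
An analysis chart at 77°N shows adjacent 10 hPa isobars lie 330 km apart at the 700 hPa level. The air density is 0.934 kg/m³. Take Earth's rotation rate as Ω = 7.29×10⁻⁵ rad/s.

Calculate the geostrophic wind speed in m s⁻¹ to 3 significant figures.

Coriolis parameter at 77°N:
f = 2Ω sin φ = 2 × 7.29×10⁻⁵ × sin 77° = 1.42×10⁻⁴ s⁻¹
Pressure gradient: |∂P/∂n| = 1000 Pa / 330000 m = 3.03×10⁻³ Pa/m
Geostrophic balance (pressure-gradient force = Coriolis force):
V_g = (1/(fρ)) |∂P/∂n| = 3.03×10⁻³ / (1.42×10⁻⁴ × 0.934) = 22.8 m/s

22.8 m s⁻¹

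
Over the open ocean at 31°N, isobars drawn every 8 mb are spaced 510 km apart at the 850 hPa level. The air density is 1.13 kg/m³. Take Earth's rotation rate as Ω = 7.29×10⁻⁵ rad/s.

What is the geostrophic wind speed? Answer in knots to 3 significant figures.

Coriolis parameter at 31°N:
f = 2Ω sin φ = 2 × 7.29×10⁻⁵ × sin 31° = 7.51×10⁻⁵ s⁻¹
Pressure gradient: |∂P/∂n| = 800 Pa / 510000 m = 1.57×10⁻³ Pa/m
Geostrophic balance (pressure-gradient force = Coriolis force):
V_g = (1/(fρ)) |∂P/∂n| = 1.57×10⁻³ / (7.51×10⁻⁵ × 1.13) = 18.5 m/s
Converting: 18.5 m/s × 1.944 = 35.9 knots

35.9 knots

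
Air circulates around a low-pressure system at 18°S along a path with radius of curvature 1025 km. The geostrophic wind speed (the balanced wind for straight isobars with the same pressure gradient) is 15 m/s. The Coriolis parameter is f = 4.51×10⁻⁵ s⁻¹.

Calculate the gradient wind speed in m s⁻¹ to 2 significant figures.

Around a low, centrifugal force acts outward with Coriolis, so pressure-gradient force balances both:
(1/ρ)|∂P/∂n| = fV + V²/R  →  V² + fR·V − fR·V_g = 0
With fR = 4.51×10⁻⁵ × 1025×10³ m = 46.2 m/s:
V = [−fR + √((fR)² + 4 fR V_g)]/2 = [−46.2 + √(46.2² + 4×46.2×15)]/2 = 11.9 m/s
Subgeostrophic (V < V_g = 15 m/s), as expected around a low.

12 m s⁻¹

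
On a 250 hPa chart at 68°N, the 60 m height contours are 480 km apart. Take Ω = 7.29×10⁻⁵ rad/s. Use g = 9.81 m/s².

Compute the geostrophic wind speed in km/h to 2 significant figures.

33 km/h

Coriolis parameter at 68°N:
f = 2Ω sin φ = 2 × 7.29×10⁻⁵ × sin 68° = 1.35×10⁻⁴ s⁻¹
Height gradient: |∂Z/∂n| = 60 m / 480000 m = 1.25×10⁻⁴
On a pressure surface, geostrophic balance gives V_g = (g/f)|∂Z/∂n|:
V_g = 9.81 × 1.25×10⁻⁴ / 1.35×10⁻⁴ = 9.07 m/s
Converting: 9.07 m/s × 3.6 = 33 km/h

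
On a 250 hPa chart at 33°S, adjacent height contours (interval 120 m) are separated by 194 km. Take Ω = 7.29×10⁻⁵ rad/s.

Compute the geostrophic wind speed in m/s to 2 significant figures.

76 m/s

Coriolis parameter at 33°S:
f = 2Ω sin φ = 2 × 7.29×10⁻⁵ × sin 33° = 7.94×10⁻⁵ s⁻¹
Height gradient: |∂Z/∂n| = 120 m / 194000 m = 6.19×10⁻⁴
On a pressure surface, geostrophic balance gives V_g = (g/f)|∂Z/∂n|:
V_g = 9.81 × 6.19×10⁻⁴ / 7.94×10⁻⁵ = 76.4 m/s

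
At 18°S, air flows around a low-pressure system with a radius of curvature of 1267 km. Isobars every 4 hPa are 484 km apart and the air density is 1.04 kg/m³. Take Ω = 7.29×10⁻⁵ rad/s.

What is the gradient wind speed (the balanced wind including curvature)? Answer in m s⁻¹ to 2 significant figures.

14 m s⁻¹

Coriolis parameter at 18°S:
f = 2Ω sin φ = 2 × 7.29×10⁻⁵ × sin 18° = 4.51×10⁻⁵ s⁻¹
Pressure gradient: |∂P/∂n| = 400 Pa / 484000 m = 8.26×10⁻⁴ Pa/m
Geostrophic speed: V_g = |∂P/∂n|/(fρ) = 8.26×10⁻⁴/(4.51×10⁻⁵ × 1.04) = 17.6 m/s
Around a low, centrifugal force acts outward with Coriolis, so pressure-gradient force balances both:
(1/ρ)|∂P/∂n| = fV + V²/R  →  V² + fR·V − fR·V_g = 0
With fR = 4.51×10⁻⁵ × 1267×10³ m = 57.1 m/s:
V = [−fR + √((fR)² + 4 fR V_g)]/2 = [−57.1 + √(57.1² + 4×57.1×17.6)]/2 = 14.1 m/s
Subgeostrophic (V < V_g = 17.6 m/s), as expected around a low.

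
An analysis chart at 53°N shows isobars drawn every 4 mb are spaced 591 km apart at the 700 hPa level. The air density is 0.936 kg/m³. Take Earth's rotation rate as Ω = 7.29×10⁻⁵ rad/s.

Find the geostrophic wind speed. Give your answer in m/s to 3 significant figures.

6.21 m/s

Coriolis parameter at 53°N:
f = 2Ω sin φ = 2 × 7.29×10⁻⁵ × sin 53° = 1.16×10⁻⁴ s⁻¹
Pressure gradient: |∂P/∂n| = 400 Pa / 591000 m = 6.77×10⁻⁴ Pa/m
Geostrophic balance (pressure-gradient force = Coriolis force):
V_g = (1/(fρ)) |∂P/∂n| = 6.77×10⁻⁴ / (1.16×10⁻⁴ × 0.936) = 6.21 m/s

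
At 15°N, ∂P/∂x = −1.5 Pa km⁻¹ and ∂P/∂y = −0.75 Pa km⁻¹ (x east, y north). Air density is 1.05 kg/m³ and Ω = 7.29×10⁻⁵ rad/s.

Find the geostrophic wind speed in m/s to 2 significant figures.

42 m/s

Coriolis parameter at 15°N:
f = 2Ω sin φ = 2 × 7.29×10⁻⁵ × sin 15° = 3.77×10⁻⁵ s⁻¹
Component geostrophic relations (x east, y north):
u_g = −(1/(fρ)) ∂P/∂y,  v_g = (1/(fρ)) ∂P/∂x
u_g = −(−0.75×10⁻³)/(3.77×10⁻⁵ × 1.05) = 18.9 m/s;  v_g = (−1.5×10⁻³)/(3.77×10⁻⁵ × 1.05) = −37.9 m/s
|V_g| = √(u_g² + v_g²) = 42.3 m/s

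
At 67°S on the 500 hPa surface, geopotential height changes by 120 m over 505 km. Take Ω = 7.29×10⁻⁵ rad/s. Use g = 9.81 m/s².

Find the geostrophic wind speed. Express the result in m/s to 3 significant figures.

Coriolis parameter at 67°S:
f = 2Ω sin φ = 2 × 7.29×10⁻⁵ × sin 67° = 1.34×10⁻⁴ s⁻¹
Height gradient: |∂Z/∂n| = 120 m / 505000 m = 2.38×10⁻⁴
On a pressure surface, geostrophic balance gives V_g = (g/f)|∂Z/∂n|:
V_g = 9.81 × 2.38×10⁻⁴ / 1.34×10⁻⁴ = 17.4 m/s

17.4 m/s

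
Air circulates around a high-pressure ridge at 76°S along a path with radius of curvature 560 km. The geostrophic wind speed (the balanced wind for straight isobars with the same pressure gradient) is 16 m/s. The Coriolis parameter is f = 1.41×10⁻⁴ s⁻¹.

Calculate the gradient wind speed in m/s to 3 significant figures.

Around a high, pressure-gradient force acts outward with centrifugal, so Coriolis balances both:
fV = (1/ρ)|∂P/∂n| + V²/R  →  V² − fR·V + fR·V_g = 0
With fR = 1.41×10⁻⁴ × 560×10³ m = 79.0 m/s:
V = [fR − √((fR)² − 4 fR V_g)]/2 = [79.0 − √(79.0² − 4×79.0×16)]/2 = 22.3 m/s
Supergeostrophic (V > V_g = 16 m/s), as expected around a high.

22.3 m/s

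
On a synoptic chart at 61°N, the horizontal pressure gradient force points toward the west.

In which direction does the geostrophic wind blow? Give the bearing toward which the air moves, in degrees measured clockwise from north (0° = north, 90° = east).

000°

The pressure-gradient force points toward the west (bearing 270°).
Geostrophic balance: in the Northern Hemisphere the Coriolis force deflects motion to the right, so the geostrophic wind blows 90° to the right of the pressure-gradient force (low pressure on the left).
Rotating 270° by 90° clockwise gives 000° — the wind blows toward the north.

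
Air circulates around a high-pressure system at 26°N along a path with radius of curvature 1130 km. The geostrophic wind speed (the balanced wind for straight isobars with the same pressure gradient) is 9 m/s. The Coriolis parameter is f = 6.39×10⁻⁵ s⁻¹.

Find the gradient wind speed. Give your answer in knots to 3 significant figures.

Around a high, pressure-gradient force acts outward with centrifugal, so Coriolis balances both:
fV = (1/ρ)|∂P/∂n| + V²/R  →  V² − fR·V + fR·V_g = 0
With fR = 6.39×10⁻⁵ × 1130×10³ m = 72.2 m/s:
V = [fR − √((fR)² − 4 fR V_g)]/2 = [72.2 − √(72.2² − 4×72.2×9)]/2 = 10.5 m/s
Supergeostrophic (V > V_g = 9 m/s), as expected around a high.
Converting: 10.5 m/s × 1.944 = 20.5 knots

20.5 knots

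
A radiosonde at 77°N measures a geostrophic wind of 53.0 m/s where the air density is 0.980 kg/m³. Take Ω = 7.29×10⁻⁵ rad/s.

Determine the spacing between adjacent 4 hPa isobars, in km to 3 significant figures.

54.2 km

Coriolis parameter at 77°N:
f = 2Ω sin φ = 2 × 7.29×10⁻⁵ × sin 77° = 1.42×10⁻⁴ s⁻¹
Geostrophic balance rearranged: |∂P/∂n| = f ρ V_g
|∂P/∂n| = 1.42×10⁻⁴ × 0.980 × 53.0 = 7.38×10⁻³ Pa/m
Isobar spacing: Δn = ΔP/|∂P/∂n| = 400 Pa / 7.38×10⁻³ Pa/m = 54210 m ≈ 54.2 km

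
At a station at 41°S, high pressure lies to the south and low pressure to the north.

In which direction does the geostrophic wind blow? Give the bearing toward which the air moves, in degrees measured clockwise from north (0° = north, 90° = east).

270°

The pressure-gradient force points toward the north (bearing 000°).
Geostrophic balance: in the Southern Hemisphere the Coriolis force deflects motion to the left, so the geostrophic wind blows 90° to the left of the pressure-gradient force (low pressure on the right).
Rotating 000° by 90° counterclockwise gives 270° — the wind blows toward the west.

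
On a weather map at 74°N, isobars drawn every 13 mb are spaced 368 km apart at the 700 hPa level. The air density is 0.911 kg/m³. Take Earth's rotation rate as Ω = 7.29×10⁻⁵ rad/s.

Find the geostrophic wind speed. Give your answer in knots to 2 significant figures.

Coriolis parameter at 74°N:
f = 2Ω sin φ = 2 × 7.29×10⁻⁵ × sin 74° = 1.40×10⁻⁴ s⁻¹
Pressure gradient: |∂P/∂n| = 1300 Pa / 368000 m = 3.53×10⁻³ Pa/m
Geostrophic balance (pressure-gradient force = Coriolis force):
V_g = (1/(fρ)) |∂P/∂n| = 3.53×10⁻³ / (1.40×10⁻⁴ × 0.911) = 27.7 m/s
Converting: 27.7 m/s × 1.944 = 54 knots

54 knots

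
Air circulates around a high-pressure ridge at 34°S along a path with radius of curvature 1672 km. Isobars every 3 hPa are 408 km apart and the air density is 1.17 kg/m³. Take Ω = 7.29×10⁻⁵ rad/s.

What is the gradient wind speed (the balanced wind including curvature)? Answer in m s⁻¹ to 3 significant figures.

8.20 m s⁻¹

Coriolis parameter at 34°S:
f = 2Ω sin φ = 2 × 7.29×10⁻⁵ × sin 34° = 8.15×10⁻⁵ s⁻¹
Pressure gradient: |∂P/∂n| = 300 Pa / 408000 m = 7.35×10⁻⁴ Pa/m
Geostrophic speed: V_g = |∂P/∂n|/(fρ) = 7.35×10⁻⁴/(8.15×10⁻⁵ × 1.17) = 7.71 m/s
Around a high, pressure-gradient force acts outward with centrifugal, so Coriolis balances both:
fV = (1/ρ)|∂P/∂n| + V²/R  →  V² − fR·V + fR·V_g = 0
With fR = 8.15×10⁻⁵ × 1672×10³ m = 136 m/s:
V = [fR − √((fR)² − 4 fR V_g)]/2 = [136 − √(136² − 4×136×7.71)]/2 = 8.2 m/s
Supergeostrophic (V > V_g = 7.71 m/s), as expected around a high.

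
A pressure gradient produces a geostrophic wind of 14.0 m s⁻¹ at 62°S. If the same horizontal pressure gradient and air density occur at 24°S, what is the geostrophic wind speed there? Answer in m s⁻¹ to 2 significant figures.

30 m s⁻¹

With the same pressure gradient and density, V_g ∝ 1/f ∝ 1/sin φ.
V₂ = V₁ · sin φ₁ / sin φ₂ = 14.0 × sin 62° / sin 24°
V₂ = 14.0 × 0.8829/0.4067 = 30 m s⁻¹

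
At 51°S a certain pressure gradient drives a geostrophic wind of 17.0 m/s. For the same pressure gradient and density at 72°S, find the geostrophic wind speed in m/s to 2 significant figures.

14 m/s

With the same pressure gradient and density, V_g ∝ 1/f ∝ 1/sin φ.
V₂ = V₁ · sin φ₁ / sin φ₂ = 17.0 × sin 51° / sin 72°
V₂ = 17.0 × 0.7771/0.9511 = 14 m/s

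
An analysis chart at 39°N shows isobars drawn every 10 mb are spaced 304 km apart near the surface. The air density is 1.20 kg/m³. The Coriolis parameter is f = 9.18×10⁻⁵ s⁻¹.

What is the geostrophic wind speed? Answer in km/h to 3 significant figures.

107 km/h

Pressure gradient: |∂P/∂n| = 1000 Pa / 304000 m = 3.29×10⁻³ Pa/m
Geostrophic balance (pressure-gradient force = Coriolis force):
V_g = (1/(fρ)) |∂P/∂n| = 3.29×10⁻³ / (9.18×10⁻⁵ × 1.20) = 29.9 m/s
Converting: 29.9 m/s × 3.6 = 107 km/h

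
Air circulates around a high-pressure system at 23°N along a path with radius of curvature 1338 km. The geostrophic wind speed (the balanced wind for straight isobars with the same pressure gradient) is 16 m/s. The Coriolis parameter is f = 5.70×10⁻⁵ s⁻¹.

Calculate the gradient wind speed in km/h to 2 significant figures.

82 km/h

Around a high, pressure-gradient force acts outward with centrifugal, so Coriolis balances both:
fV = (1/ρ)|∂P/∂n| + V²/R  →  V² − fR·V + fR·V_g = 0
With fR = 5.70×10⁻⁵ × 1338×10³ m = 76.3 m/s:
V = [fR − √((fR)² − 4 fR V_g)]/2 = [76.3 − √(76.3² − 4×76.3×16)]/2 = 22.8 m/s
Supergeostrophic (V > V_g = 16 m/s), as expected around a high.
Converting: 22.8 m/s × 3.6 = 82 km/h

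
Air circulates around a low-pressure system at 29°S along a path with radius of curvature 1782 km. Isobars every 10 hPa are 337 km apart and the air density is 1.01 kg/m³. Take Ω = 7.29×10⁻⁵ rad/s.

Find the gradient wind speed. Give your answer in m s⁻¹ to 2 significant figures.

Coriolis parameter at 29°S:
f = 2Ω sin φ = 2 × 7.29×10⁻⁵ × sin 29° = 7.07×10⁻⁵ s⁻¹
Pressure gradient: |∂P/∂n| = 1000 Pa / 337000 m = 2.97×10⁻³ Pa/m
Geostrophic speed: V_g = |∂P/∂n|/(fρ) = 2.97×10⁻³/(7.07×10⁻⁵ × 1.01) = 41.6 m/s
Around a low, centrifugal force acts outward with Coriolis, so pressure-gradient force balances both:
(1/ρ)|∂P/∂n| = fV + V²/R  →  V² + fR·V − fR·V_g = 0
With fR = 7.07×10⁻⁵ × 1782×10³ m = 126 m/s:
V = [−fR + √((fR)² + 4 fR V_g)]/2 = [−126 + √(126² + 4×126×41.6)]/2 = 32.9 m/s
Subgeostrophic (V < V_g = 41.6 m/s), as expected around a low.

33 m s⁻¹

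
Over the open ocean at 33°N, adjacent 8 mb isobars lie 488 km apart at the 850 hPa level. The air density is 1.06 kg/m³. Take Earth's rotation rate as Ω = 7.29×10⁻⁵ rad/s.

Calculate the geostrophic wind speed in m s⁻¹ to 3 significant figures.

Coriolis parameter at 33°N:
f = 2Ω sin φ = 2 × 7.29×10⁻⁵ × sin 33° = 7.94×10⁻⁵ s⁻¹
Pressure gradient: |∂P/∂n| = 800 Pa / 488000 m = 1.64×10⁻³ Pa/m
Geostrophic balance (pressure-gradient force = Coriolis force):
V_g = (1/(fρ)) |∂P/∂n| = 1.64×10⁻³ / (7.94×10⁻⁵ × 1.06) = 19.5 m/s

19.5 m s⁻¹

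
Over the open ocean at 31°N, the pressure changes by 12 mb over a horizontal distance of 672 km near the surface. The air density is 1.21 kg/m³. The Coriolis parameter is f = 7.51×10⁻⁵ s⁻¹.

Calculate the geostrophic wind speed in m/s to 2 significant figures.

20 m/s

Pressure gradient: |∂P/∂n| = 1200 Pa / 672000 m = 1.79×10⁻³ Pa/m
Geostrophic balance (pressure-gradient force = Coriolis force):
V_g = (1/(fρ)) |∂P/∂n| = 1.79×10⁻³ / (7.51×10⁻⁵ × 1.21) = 19.7 m/s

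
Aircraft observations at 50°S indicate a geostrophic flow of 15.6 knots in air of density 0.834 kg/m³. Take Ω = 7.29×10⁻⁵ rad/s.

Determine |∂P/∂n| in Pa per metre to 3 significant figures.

7.48×10⁻⁴ Pa/m

Coriolis parameter at 50°S:
f = 2Ω sin φ = 2 × 7.29×10⁻⁵ × sin 50° = 1.12×10⁻⁴ s⁻¹
Wind speed in SI: 15.6 knots = 8.03 m/s
Geostrophic balance rearranged: |∂P/∂n| = f ρ V_g
|∂P/∂n| = 1.12×10⁻⁴ × 0.834 × 8.03 = 7.48×10⁻⁴ Pa/m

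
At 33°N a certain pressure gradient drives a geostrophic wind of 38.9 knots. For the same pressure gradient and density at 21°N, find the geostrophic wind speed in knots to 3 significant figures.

With the same pressure gradient and density, V_g ∝ 1/f ∝ 1/sin φ.
V₂ = V₁ · sin φ₁ / sin φ₂ = 38.9 × sin 33° / sin 21°
V₂ = 38.9 × 0.5446/0.3584 = 59.1 knots

59.1 knots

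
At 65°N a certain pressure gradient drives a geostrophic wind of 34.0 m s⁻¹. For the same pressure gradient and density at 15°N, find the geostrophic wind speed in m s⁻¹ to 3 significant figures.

119 m s⁻¹

With the same pressure gradient and density, V_g ∝ 1/f ∝ 1/sin φ.
V₂ = V₁ · sin φ₁ / sin φ₂ = 34.0 × sin 65° / sin 15°
V₂ = 34.0 × 0.9063/0.2588 = 119 m s⁻¹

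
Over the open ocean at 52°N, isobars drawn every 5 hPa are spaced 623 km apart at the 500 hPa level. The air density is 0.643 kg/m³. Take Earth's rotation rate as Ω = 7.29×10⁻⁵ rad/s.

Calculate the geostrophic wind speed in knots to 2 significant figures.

21 knots

Coriolis parameter at 52°N:
f = 2Ω sin φ = 2 × 7.29×10⁻⁵ × sin 52° = 1.15×10⁻⁴ s⁻¹
Pressure gradient: |∂P/∂n| = 500 Pa / 623000 m = 8.03×10⁻⁴ Pa/m
Geostrophic balance (pressure-gradient force = Coriolis force):
V_g = (1/(fρ)) |∂P/∂n| = 8.03×10⁻⁴ / (1.15×10⁻⁴ × 0.643) = 10.9 m/s
Converting: 10.9 m/s × 1.944 = 21 knots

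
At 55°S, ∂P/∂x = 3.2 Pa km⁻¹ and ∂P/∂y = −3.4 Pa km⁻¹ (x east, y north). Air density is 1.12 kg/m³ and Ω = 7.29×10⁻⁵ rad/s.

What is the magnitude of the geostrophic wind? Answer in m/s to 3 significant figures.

34.9 m/s

Coriolis parameter at 55°S:
f = 2Ω sin φ = 2 × 7.29×10⁻⁵ × sin 55° = 1.19×10⁻⁴ s⁻¹
In the Southern Hemisphere f is negative: f = −1.19×10⁻⁴ s⁻¹.
Component geostrophic relations (x east, y north):
u_g = −(1/(fρ)) ∂P/∂y,  v_g = (1/(fρ)) ∂P/∂x
u_g = −(−3.4×10⁻³)/(−1.19×10⁻⁴ × 1.12) = −25.4 m/s;  v_g = (3.2×10⁻³)/(−1.19×10⁻⁴ × 1.12) = −23.9 m/s
|V_g| = √(u_g² + v_g²) = 34.9 m/s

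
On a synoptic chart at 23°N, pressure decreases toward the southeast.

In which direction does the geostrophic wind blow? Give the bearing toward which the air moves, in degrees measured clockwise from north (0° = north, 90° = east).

The pressure-gradient force points toward the southeast (bearing 135°).
Geostrophic balance: in the Northern Hemisphere the Coriolis force deflects motion to the right, so the geostrophic wind blows 90° to the right of the pressure-gradient force (low pressure on the left).
Rotating 135° by 90° clockwise gives 225° — the wind blows toward the southwest.

225°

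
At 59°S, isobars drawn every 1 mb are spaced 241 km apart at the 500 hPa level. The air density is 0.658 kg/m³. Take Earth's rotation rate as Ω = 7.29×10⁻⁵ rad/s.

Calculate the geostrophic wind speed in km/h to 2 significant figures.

Coriolis parameter at 59°S:
f = 2Ω sin φ = 2 × 7.29×10⁻⁵ × sin 59° = 1.25×10⁻⁴ s⁻¹
Pressure gradient: |∂P/∂n| = 100 Pa / 241000 m = 4.15×10⁻⁴ Pa/m
Geostrophic balance (pressure-gradient force = Coriolis force):
V_g = (1/(fρ)) |∂P/∂n| = 4.15×10⁻⁴ / (1.25×10⁻⁴ × 0.658) = 5.05 m/s
Converting: 5.05 m/s × 3.6 = 18 km/h

18 km/h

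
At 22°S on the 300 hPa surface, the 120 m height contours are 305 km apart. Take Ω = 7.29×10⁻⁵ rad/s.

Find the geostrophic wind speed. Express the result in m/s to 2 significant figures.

71 m/s

Coriolis parameter at 22°S:
f = 2Ω sin φ = 2 × 7.29×10⁻⁵ × sin 22° = 5.46×10⁻⁵ s⁻¹
Height gradient: |∂Z/∂n| = 120 m / 305000 m = 3.93×10⁻⁴
On a pressure surface, geostrophic balance gives V_g = (g/f)|∂Z/∂n|:
V_g = 9.81 × 3.93×10⁻⁴ / 5.46×10⁻⁵ = 70.7 m/s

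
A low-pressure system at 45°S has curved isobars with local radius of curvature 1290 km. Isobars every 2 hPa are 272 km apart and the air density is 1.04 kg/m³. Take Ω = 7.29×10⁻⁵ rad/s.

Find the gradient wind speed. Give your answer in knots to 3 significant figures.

Coriolis parameter at 45°S:
f = 2Ω sin φ = 2 × 7.29×10⁻⁵ × sin 45° = 1.03×10⁻⁴ s⁻¹
Pressure gradient: |∂P/∂n| = 200 Pa / 272000 m = 7.35×10⁻⁴ Pa/m
Geostrophic speed: V_g = |∂P/∂n|/(fρ) = 7.35×10⁻⁴/(1.03×10⁻⁴ × 1.04) = 6.86 m/s
Around a low, centrifugal force acts outward with Coriolis, so pressure-gradient force balances both:
(1/ρ)|∂P/∂n| = fV + V²/R  →  V² + fR·V − fR·V_g = 0
With fR = 1.03×10⁻⁴ × 1290×10³ m = 133 m/s:
V = [−fR + √((fR)² + 4 fR V_g)]/2 = [−133 + √(133² + 4×133×6.86)]/2 = 6.54 m/s
Subgeostrophic (V < V_g = 6.86 m/s), as expected around a low.
Converting: 6.54 m/s × 1.944 = 12.7 knots

12.7 knots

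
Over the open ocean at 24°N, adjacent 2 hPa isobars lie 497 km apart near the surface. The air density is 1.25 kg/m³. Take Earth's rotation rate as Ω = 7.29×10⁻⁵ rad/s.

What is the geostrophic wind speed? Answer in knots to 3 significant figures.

Coriolis parameter at 24°N:
f = 2Ω sin φ = 2 × 7.29×10⁻⁵ × sin 24° = 5.93×10⁻⁵ s⁻¹
Pressure gradient: |∂P/∂n| = 200 Pa / 497000 m = 4.02×10⁻⁴ Pa/m
Geostrophic balance (pressure-gradient force = Coriolis force):
V_g = (1/(fρ)) |∂P/∂n| = 4.02×10⁻⁴ / (5.93×10⁻⁵ × 1.25) = 5.43 m/s
Converting: 5.43 m/s × 1.944 = 10.6 knots

10.6 knots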